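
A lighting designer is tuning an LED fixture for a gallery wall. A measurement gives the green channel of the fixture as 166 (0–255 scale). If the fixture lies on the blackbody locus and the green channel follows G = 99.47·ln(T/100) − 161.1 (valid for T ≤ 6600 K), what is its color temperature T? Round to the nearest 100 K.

2700 K

ln t = (166 + 161.1) / 99.47 = 3.2884.
t = e^3.2884 = 26.801.
T = 100·t = 2680 K → 2700 K to the nearest 100 K.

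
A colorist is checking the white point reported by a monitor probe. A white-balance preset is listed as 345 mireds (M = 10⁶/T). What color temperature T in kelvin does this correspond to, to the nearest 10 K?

2900 K

T = 10⁶ / 345 = 2898.55 K → 2900 K.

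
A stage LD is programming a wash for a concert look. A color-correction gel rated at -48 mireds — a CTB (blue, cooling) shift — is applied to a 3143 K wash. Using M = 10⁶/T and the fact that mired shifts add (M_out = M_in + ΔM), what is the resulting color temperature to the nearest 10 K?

3700 K

M_in = 10⁶/3143 = 318.17 mireds.
M_out = 318.17 + (-48) = 270.17 mireds.
T_out = 10⁶/270.17 = 3701.4 K → 3700 K.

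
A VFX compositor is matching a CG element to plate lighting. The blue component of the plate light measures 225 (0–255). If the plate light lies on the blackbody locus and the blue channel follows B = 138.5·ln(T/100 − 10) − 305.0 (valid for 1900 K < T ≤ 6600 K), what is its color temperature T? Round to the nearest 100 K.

ln(t − 10) = (225 + 305.0) / 138.5 = 3.8267.
t − 10 = e^3.8267 = 45.911, so t = 55.911.
T = 100·t = 5591 K → 5600 K to the nearest 100 K.

5600 K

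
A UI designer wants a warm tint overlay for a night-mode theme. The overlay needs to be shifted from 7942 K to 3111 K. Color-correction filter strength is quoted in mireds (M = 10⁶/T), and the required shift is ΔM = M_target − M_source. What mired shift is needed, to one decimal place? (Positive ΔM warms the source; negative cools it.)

M_source = 10⁶/7942 = 125.913; M_target = 10⁶/3111 = 321.440.
ΔM = 321.440 − 125.913 = 195.527 → +195.5 mireds, a warming shift.

+195.5 mireds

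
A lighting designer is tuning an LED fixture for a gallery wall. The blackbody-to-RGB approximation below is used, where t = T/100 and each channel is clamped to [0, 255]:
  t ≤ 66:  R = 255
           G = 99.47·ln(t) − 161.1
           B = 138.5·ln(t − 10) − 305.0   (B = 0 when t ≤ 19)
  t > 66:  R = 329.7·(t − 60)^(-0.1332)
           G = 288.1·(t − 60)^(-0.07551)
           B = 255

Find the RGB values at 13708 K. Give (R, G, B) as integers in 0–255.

(185, 208, 255)

t = 13708/100 = 137.08; the t > 66 branch applies.
R = 329.7·(137.08 − 60)^(-0.1332) = 329.7·77.08^(-0.1332) = 329.7·0.56061 = 184.832.
G = 288.1·(137.08 − 60)^(-0.07551) = 288.1·77.08^(-0.07551) = 288.1·0.72031 = 207.520.
B = 255 by definition for t > 66.
Rounded: (185, 208, 255).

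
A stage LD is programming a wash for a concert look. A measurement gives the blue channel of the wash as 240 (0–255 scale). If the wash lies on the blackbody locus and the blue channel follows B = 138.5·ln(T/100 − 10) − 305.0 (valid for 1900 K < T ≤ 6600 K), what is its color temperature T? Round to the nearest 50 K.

ln(t − 10) = (240 + 305.0) / 138.5 = 3.9350.
t − 10 = e^3.9350 = 51.163, so t = 61.163.
T = 100·t = 6116 K → 6100 K to the nearest 50 K.

6100 K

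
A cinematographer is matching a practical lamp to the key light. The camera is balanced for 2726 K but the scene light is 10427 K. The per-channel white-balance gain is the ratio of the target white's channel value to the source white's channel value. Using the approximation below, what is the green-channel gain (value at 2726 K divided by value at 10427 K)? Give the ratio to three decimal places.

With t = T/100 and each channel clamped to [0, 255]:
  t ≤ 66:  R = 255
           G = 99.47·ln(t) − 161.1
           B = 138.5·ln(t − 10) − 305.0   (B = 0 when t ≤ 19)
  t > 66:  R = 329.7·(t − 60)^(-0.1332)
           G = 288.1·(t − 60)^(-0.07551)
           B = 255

At 10427 K (t = 104.27):
  G = 288.1·(104.27 − 60)^(-0.07551) = 288.1·44.27^(-0.07551) = 288.1·0.75111 = 216.394.
At 2726 K (t = 27.26):
  G = 99.47·ln 27.26 − 161.1 = 99.47·3.3054 − 161.1 = 167.690.
Gain = 167.690 / 216.394 = 0.7749 → 0.775.

0.775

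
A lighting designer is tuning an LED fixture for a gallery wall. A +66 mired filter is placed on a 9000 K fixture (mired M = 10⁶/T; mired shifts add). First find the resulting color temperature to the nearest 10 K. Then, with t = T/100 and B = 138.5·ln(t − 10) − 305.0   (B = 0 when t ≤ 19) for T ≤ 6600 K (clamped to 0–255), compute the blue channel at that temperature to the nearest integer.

227

M_in = 10⁶/9000 = 111.11; M_out = 111.11 + (+66) = 177.11.
T_out = 10⁶/177.11 = 5646.2 K → 5650 K; t = 56.5.
B = 138.5·ln(56.5 − 10) − 305.0 = 138.5·ln 46.5 − 305.0 = 138.5·3.8395 − 305.0 = 226.764.
Rounded: 227.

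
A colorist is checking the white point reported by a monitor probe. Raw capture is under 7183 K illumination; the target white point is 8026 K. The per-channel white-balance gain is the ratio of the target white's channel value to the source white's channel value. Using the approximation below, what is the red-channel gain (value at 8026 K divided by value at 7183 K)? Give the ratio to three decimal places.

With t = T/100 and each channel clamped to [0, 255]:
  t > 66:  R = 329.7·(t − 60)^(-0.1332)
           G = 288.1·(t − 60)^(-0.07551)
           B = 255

At 7183 K (t = 71.83):
  R = 329.7·(71.83 − 60)^(-0.1332) = 329.7·11.83^(-0.1332) = 329.7·0.71958 = 237.245.
At 8026 K (t = 80.26):
  R = 329.7·(80.26 − 60)^(-0.1332) = 329.7·20.26^(-0.1332) = 329.7·0.66982 = 220.838.
Gain = 220.838 / 237.245 = 0.9308 → 0.931.

0.931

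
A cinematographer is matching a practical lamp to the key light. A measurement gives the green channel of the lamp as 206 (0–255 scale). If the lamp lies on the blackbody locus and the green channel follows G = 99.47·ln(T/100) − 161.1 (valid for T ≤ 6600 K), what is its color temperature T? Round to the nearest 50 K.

ln t = (206 + 161.1) / 99.47 = 3.6906.
t = e^3.6906 = 40.067.
T = 100·t = 4007 K → 4000 K to the nearest 50 K.

4000 K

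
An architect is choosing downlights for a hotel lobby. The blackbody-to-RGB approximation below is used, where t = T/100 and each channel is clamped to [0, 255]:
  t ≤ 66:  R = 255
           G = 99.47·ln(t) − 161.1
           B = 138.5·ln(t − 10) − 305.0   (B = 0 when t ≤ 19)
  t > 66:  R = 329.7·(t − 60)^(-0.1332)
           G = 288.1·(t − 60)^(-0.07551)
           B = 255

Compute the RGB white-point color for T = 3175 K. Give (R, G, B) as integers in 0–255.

t = 3175/100 = 31.75; the t ≤ 66 branch applies.
R = 255 by definition for t ≤ 66.
G = 99.47·ln 31.75 − 161.1 = 99.47·3.4579 − 161.1 = 182.857.
B = 138.5·ln(31.75 − 10) − 305.0 = 138.5·ln 21.75 − 305.0 = 138.5·3.0796 − 305.0 = 121.527.
Rounded: (255, 183, 122).

(255, 183, 122)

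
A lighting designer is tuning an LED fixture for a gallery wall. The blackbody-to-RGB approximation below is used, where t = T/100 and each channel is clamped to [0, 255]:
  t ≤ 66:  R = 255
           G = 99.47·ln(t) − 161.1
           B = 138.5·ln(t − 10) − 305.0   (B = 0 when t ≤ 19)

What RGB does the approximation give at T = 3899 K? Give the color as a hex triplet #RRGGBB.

#FFCBA1

t = 3899/100 = 38.99; the t ≤ 66 branch applies.
R = 255 by definition for t ≤ 66.
G = 99.47·ln 38.99 − 161.1 = 99.47·3.6633 − 161.1 = 203.289.
B = 138.5·ln(38.99 − 10) − 305.0 = 138.5·ln 28.99 − 305.0 = 138.5·3.3670 − 305.0 = 161.323.
Rounded: (255, 203, 161).
In hex: #FFCBA1.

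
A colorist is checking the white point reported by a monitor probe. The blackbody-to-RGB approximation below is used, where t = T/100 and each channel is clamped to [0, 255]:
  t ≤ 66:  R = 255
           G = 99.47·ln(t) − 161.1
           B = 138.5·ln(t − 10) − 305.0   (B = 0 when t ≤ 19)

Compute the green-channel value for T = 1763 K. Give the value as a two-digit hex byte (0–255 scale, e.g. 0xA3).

0x7C

t = 1763/100 = 17.63; the t ≤ 66 branch applies.
G = 99.47·ln 17.63 − 161.1 = 99.47·2.8696 − 161.1 = 124.339.
Rounded: 124; in hex, 0x7C.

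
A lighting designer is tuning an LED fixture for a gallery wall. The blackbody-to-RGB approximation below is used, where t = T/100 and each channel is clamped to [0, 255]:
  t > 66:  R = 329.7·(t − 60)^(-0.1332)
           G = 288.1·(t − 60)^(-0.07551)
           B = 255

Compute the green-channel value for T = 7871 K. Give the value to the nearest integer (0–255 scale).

231

t = 7871/100 = 78.71; the t > 66 branch applies.
G = 288.1·(78.71 − 60)^(-0.07551) = 288.1·18.71^(-0.07551) = 288.1·0.80158 = 230.935.
Rounded: 231.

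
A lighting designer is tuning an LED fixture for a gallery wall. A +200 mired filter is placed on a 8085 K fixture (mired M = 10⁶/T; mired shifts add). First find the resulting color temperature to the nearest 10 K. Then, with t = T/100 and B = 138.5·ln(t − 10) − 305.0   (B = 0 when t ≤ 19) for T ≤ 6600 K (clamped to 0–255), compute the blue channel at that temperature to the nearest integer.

M_in = 10⁶/8085 = 123.69; M_out = 123.69 + (+200) = 323.69.
T_out = 10⁶/323.69 = 3089.4 K → 3090 K; t = 30.9.
B = 138.5·ln(30.9 − 10) − 305.0 = 138.5·ln 20.9 − 305.0 = 138.5·3.0397 − 305.0 = 116.005.
Rounded: 116.

116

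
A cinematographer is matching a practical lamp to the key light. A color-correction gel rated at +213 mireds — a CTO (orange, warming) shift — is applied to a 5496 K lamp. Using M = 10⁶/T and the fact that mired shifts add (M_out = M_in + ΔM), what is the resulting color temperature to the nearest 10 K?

2530 K

M_in = 10⁶/5496 = 181.95 mireds.
M_out = 181.95 + (+213) = 394.95 mireds.
T_out = 10⁶/394.95 = 2532.0 K → 2530 K.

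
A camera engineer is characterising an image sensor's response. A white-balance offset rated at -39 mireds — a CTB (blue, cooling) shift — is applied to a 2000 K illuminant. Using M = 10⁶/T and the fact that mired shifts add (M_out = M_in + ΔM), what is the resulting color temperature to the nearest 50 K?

M_in = 10⁶/2000 = 500.00 mireds.
M_out = 500.00 + (-39) = 461.00 mireds.
T_out = 10⁶/461.00 = 2169.2 K → 2150 K.

2150 K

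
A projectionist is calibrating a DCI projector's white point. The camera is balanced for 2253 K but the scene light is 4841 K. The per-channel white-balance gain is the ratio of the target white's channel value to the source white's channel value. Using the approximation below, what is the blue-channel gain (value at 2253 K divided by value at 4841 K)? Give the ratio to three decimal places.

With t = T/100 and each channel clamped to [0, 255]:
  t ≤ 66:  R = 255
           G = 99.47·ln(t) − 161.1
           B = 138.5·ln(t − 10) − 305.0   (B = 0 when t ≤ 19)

0.225

At 4841 K (t = 48.41):
  B = 138.5·ln(48.41 − 10) − 305.0 = 138.5·ln 38.41 − 305.0 = 138.5·3.6483 − 305.0 = 200.292.
At 2253 K (t = 22.53):
  B = 138.5·ln(22.53 − 10) − 305.0 = 138.5·ln 12.53 − 305.0 = 138.5·2.5281 − 305.0 = 45.145.
Gain = 45.145 / 200.292 = 0.2254 → 0.225.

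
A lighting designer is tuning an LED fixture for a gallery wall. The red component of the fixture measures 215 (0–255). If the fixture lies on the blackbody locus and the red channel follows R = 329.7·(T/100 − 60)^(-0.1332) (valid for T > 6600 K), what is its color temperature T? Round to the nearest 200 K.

8400 K

(t − 60)^(-0.1332) = 215/329.7 = 0.65211.
t − 60 = 0.65211^(1/-0.1332) = 0.65211^(-7.508) = 24.774, so t = 84.774.
T = 100·t = 8477 K → 8400 K to the nearest 200 K.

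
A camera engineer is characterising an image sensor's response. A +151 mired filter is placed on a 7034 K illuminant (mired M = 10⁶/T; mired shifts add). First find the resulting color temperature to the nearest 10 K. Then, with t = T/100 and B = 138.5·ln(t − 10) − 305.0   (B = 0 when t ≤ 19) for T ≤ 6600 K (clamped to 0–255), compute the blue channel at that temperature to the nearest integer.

M_in = 10⁶/7034 = 142.17; M_out = 142.17 + (+151) = 293.17.
T_out = 10⁶/293.17 = 3411.0 K → 3410 K; t = 34.1.
B = 138.5·ln(34.1 − 10) − 305.0 = 138.5·ln 24.1 − 305.0 = 138.5·3.1822 − 305.0 = 135.736.
Rounded: 136.

136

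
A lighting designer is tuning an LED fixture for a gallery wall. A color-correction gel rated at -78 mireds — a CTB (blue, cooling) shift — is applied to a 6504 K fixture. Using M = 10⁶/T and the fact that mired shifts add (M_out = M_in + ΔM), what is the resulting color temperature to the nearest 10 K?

13200 K

M_in = 10⁶/6504 = 153.75 mireds.
M_out = 153.75 + (-78) = 75.75 mireds.
T_out = 10⁶/75.75 = 13201.1 K → 13200 K.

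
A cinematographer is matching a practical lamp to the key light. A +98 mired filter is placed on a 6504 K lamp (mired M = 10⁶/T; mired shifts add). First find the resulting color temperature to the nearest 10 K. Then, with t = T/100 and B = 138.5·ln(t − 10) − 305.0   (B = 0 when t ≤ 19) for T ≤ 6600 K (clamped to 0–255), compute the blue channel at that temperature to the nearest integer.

M_in = 10⁶/6504 = 153.75; M_out = 153.75 + (+98) = 251.75.
T_out = 10⁶/251.75 = 3972.2 K → 3970 K; t = 39.7.
B = 138.5·ln(39.7 − 10) − 305.0 = 138.5·ln 29.7 − 305.0 = 138.5·3.3911 − 305.0 = 164.674.
Rounded: 165.

165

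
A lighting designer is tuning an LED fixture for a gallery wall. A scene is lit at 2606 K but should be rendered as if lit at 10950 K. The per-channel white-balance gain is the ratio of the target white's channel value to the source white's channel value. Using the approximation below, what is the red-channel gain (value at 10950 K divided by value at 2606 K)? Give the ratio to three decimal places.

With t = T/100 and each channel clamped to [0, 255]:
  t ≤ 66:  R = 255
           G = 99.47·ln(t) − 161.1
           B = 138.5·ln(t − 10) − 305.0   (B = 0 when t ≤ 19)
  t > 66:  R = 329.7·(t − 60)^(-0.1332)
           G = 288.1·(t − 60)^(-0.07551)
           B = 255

At 2606 K (t = 26.06):
  R = 255 by definition for t ≤ 66.
At 10950 K (t = 109.5):
  R = 329.7·(109.5 − 60)^(-0.1332) = 329.7·49.5^(-0.1332) = 329.7·0.59467 = 196.064.
Gain = 196.064 / 255.000 = 0.7689 → 0.769.

0.769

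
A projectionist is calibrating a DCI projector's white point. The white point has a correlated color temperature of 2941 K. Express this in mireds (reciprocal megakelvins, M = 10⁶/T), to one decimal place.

M = 10⁶ / 2941 = 340.020 → 340.0 mireds.

340.0 mireds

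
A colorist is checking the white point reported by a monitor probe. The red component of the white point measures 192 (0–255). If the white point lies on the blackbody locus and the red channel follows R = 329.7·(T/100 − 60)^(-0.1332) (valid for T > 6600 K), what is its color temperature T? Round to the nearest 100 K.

(t − 60)^(-0.1332) = 192/329.7 = 0.58235.
t − 60 = 0.58235^(1/-0.1332) = 0.58235^(-7.508) = 57.929, so t = 117.929.
T = 100·t = 11793 K → 11800 K to the nearest 100 K.

11800 K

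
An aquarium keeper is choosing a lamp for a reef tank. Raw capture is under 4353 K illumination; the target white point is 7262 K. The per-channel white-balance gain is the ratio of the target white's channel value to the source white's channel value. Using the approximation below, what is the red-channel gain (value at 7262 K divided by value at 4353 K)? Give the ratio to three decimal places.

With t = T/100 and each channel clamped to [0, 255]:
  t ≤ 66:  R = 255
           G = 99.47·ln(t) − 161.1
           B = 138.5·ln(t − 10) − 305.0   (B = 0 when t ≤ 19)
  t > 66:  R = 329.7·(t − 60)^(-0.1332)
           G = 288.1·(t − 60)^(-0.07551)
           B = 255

0.922

At 4353 K (t = 43.53):
  R = 255 by definition for t ≤ 66.
At 7262 K (t = 72.62):
  R = 329.7·(72.62 − 60)^(-0.1332) = 329.7·12.62^(-0.1332) = 329.7·0.71341 = 235.211.
Gain = 235.211 / 255.000 = 0.9224 → 0.922.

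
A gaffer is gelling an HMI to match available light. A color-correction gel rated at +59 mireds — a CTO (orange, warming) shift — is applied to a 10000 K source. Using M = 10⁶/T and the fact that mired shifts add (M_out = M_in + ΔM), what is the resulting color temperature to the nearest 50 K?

6300 K

M_in = 10⁶/10000 = 100.00 mireds.
M_out = 100.00 + (+59) = 159.00 mireds.
T_out = 10⁶/159.00 = 6289.3 K → 6300 K.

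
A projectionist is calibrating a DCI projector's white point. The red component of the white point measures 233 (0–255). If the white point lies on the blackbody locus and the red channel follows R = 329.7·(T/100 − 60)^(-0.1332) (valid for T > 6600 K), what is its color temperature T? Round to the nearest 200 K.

7400 K

(t − 60)^(-0.1332) = 233/329.7 = 0.70670.
t − 60 = 0.70670^(1/-0.1332) = 0.70670^(-7.508) = 13.547, so t = 73.547.
T = 100·t = 7355 K → 7400 K to the nearest 200 K.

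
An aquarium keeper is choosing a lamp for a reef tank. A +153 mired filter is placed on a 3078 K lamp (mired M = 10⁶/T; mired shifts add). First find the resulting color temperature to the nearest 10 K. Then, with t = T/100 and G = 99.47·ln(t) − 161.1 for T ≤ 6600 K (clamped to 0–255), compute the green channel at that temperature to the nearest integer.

M_in = 10⁶/3078 = 324.89; M_out = 324.89 + (+153) = 477.89.
T_out = 10⁶/477.89 = 2092.5 K → 2090 K; t = 20.9.
G = 99.47·ln 20.9 − 161.1 = 99.47·3.0397 − 161.1 = 141.264.
Rounded: 141.

141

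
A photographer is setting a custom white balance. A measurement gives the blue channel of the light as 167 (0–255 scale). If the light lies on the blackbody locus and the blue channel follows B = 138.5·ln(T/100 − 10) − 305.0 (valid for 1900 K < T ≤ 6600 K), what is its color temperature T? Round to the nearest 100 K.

4000 K

ln(t − 10) = (167 + 305.0) / 138.5 = 3.4079.
t − 10 = e^3.4079 = 30.203, so t = 40.203.
T = 100·t = 4020 K → 4000 K to the nearest 100 K.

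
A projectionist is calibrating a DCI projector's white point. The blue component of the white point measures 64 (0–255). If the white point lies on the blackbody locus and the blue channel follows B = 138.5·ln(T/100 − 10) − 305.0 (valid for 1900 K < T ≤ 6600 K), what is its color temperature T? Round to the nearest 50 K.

ln(t − 10) = (64 + 305.0) / 138.5 = 2.6643.
t − 10 = e^2.6643 = 14.357, so t = 24.357.
T = 100·t = 2436 K → 2450 K to the nearest 50 K.

2450 K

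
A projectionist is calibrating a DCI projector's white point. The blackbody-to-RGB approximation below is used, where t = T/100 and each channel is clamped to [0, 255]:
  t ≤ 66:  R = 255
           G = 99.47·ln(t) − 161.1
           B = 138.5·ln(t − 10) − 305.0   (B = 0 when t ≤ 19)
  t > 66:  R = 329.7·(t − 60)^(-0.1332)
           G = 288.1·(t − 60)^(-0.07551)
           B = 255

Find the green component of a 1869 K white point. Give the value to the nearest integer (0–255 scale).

t = 1869/100 = 18.69; the t ≤ 66 branch applies.
G = 99.47·ln 18.69 − 161.1 = 99.47·2.9280 − 161.1 = 130.147.
Rounded: 130.

130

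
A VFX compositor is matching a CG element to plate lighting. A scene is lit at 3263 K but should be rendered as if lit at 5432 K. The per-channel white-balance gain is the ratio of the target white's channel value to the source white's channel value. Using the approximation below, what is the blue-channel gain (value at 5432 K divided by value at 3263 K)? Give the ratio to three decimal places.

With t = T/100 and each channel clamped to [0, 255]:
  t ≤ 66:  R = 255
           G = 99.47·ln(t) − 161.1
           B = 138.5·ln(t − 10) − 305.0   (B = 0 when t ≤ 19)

1.733

At 3263 K (t = 32.63):
  B = 138.5·ln(32.63 − 10) − 305.0 = 138.5·ln 22.63 − 305.0 = 138.5·3.1193 − 305.0 = 127.020.
At 5432 K (t = 54.32):
  B = 138.5·ln(54.32 − 10) − 305.0 = 138.5·ln 44.32 − 305.0 = 138.5·3.7914 − 305.0 = 220.114.
Gain = 220.114 / 127.020 = 1.7329 → 1.733.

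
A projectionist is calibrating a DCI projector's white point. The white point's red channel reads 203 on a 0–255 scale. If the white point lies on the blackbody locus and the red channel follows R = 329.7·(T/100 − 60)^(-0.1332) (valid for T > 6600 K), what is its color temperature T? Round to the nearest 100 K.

(t − 60)^(-0.1332) = 203/329.7 = 0.61571.
t − 60 = 0.61571^(1/-0.1332) = 0.61571^(-7.508) = 38.129, so t = 98.129.
T = 100·t = 9813 K → 9800 K to the nearest 100 K.

9800 K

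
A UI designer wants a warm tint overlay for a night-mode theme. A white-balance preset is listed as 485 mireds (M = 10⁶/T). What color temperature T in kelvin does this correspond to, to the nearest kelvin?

T = 10⁶ / 485 = 2061.86 K → 2062 K.

2062 K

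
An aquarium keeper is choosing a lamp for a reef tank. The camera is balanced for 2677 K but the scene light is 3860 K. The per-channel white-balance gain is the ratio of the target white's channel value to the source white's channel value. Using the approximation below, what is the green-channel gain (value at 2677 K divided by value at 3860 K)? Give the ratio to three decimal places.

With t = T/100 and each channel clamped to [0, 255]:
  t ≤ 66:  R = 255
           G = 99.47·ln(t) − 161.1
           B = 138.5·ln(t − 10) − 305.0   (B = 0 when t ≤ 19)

At 3860 K (t = 38.6):
  G = 99.47·ln 38.6 − 161.1 = 99.47·3.6533 − 161.1 = 202.289.
At 2677 K (t = 26.77):
  G = 99.47·ln 26.77 − 161.1 = 99.47·3.2873 − 161.1 = 165.886.
Gain = 165.886 / 202.289 = 0.8200 → 0.820.

0.820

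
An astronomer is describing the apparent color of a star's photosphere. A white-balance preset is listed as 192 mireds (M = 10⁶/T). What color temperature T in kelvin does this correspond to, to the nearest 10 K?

5210 K

T = 10⁶ / 192 = 5208.33 K → 5210 K.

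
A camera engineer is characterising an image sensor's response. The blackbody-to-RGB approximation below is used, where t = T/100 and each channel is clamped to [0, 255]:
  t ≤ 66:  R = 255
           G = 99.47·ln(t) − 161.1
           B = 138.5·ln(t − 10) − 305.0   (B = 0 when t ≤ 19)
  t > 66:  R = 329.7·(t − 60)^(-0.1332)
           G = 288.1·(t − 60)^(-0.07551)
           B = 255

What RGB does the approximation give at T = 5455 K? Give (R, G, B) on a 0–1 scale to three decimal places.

(1.000, 0.928, 0.866)

t = 5455/100 = 54.55; the t ≤ 66 branch applies.
R = 255 by definition for t ≤ 66.
G = 99.47·ln 54.55 − 161.1 = 99.47·3.9991 − 161.1 = 236.692.
B = 138.5·ln(54.55 − 10) − 305.0 = 138.5·ln 44.55 − 305.0 = 138.5·3.7966 − 305.0 = 220.831.
Dividing each by 255: (1.0000, 0.9282, 0.8660) → (1.000, 0.928, 0.866).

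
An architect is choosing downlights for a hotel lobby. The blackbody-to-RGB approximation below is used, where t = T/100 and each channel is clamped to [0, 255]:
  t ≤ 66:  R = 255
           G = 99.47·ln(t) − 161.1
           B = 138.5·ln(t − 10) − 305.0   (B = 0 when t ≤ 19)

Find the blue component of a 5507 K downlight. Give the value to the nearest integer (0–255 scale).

t = 5507/100 = 55.07; the t ≤ 66 branch applies.
B = 138.5·ln(55.07 − 10) − 305.0 = 138.5·ln 45.07 − 305.0 = 138.5·3.8082 − 305.0 = 222.438.
Rounded: 222.

222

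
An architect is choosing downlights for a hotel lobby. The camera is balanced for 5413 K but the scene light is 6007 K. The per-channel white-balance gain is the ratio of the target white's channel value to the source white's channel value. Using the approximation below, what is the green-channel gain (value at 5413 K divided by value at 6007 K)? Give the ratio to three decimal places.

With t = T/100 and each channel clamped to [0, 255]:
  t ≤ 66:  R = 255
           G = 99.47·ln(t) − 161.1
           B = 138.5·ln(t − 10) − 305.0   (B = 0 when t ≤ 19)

0.958

At 6007 K (t = 60.07):
  G = 99.47·ln 60.07 − 161.1 = 99.47·4.0955 − 161.1 = 246.280.
At 5413 K (t = 54.13):
  G = 99.47·ln 54.13 − 161.1 = 99.47·3.9914 − 161.1 = 235.923.
Gain = 235.923 / 246.280 = 0.9579 → 0.958.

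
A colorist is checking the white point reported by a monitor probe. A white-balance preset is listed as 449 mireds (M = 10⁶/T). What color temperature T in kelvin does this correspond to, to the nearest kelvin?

2227 K

T = 10⁶ / 449 = 2227.17 K → 2227 K.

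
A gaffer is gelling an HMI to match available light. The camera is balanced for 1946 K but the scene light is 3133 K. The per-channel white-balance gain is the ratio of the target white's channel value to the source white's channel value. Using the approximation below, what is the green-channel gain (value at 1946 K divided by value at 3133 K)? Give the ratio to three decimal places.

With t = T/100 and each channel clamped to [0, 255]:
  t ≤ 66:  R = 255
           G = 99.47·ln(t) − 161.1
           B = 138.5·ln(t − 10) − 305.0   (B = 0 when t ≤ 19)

0.739

At 3133 K (t = 31.33):
  G = 99.47·ln 31.33 − 161.1 = 99.47·3.4446 − 161.1 = 181.532.
At 1946 K (t = 19.46):
  G = 99.47·ln 19.46 − 161.1 = 99.47·2.9684 − 161.1 = 134.163.
Gain = 134.163 / 181.532 = 0.7391 → 0.739.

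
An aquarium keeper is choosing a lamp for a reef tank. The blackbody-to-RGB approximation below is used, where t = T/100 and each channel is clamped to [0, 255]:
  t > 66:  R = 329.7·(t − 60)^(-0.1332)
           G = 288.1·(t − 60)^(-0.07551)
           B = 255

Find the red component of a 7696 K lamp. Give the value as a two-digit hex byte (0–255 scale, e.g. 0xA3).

t = 7696/100 = 76.96; the t > 66 branch applies.
R = 329.7·(76.96 − 60)^(-0.1332) = 329.7·16.96^(-0.1332) = 329.7·0.68587 = 226.131.
Rounded: 226; in hex, 0xE2.

0xE2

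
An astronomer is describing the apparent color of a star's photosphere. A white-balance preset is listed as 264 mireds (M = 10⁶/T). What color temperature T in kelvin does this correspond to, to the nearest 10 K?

T = 10⁶ / 264 = 3787.88 K → 3790 K.

3790 K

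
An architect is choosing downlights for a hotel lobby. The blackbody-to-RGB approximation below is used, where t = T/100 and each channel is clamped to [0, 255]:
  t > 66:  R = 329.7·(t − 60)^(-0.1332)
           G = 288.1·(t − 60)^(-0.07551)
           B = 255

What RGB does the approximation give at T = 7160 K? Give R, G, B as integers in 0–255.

t = 7160/100 = 71.6; the t > 66 branch applies.
R = 329.7·(71.6 − 60)^(-0.1332) = 329.7·11.6^(-0.1332) = 329.7·0.72146 = 237.866.
G = 288.1·(71.6 − 60)^(-0.07551) = 288.1·11.6^(-0.07551) = 288.1·0.83104 = 239.423.
B = 255 by definition for t > 66.
Rounded: (238, 239, 255).

R=238, G=239, B=255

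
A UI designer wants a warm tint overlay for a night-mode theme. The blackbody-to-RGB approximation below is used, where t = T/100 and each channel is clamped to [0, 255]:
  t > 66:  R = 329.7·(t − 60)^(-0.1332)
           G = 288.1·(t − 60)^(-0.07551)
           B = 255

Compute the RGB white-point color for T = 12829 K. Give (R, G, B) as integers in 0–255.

t = 12829/100 = 128.29; the t > 66 branch applies.
R = 329.7·(128.29 − 60)^(-0.1332) = 329.7·68.29^(-0.1332) = 329.7·0.56972 = 187.838.
G = 288.1·(128.29 − 60)^(-0.07551) = 288.1·68.29^(-0.07551) = 288.1·0.72692 = 209.426.
B = 255 by definition for t > 66.
Rounded: (188, 209, 255).

(188, 209, 255)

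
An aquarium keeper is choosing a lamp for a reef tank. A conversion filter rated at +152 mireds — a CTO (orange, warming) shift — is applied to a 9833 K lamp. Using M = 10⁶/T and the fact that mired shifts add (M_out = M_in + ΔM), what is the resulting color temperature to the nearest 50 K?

3950 K

M_in = 10⁶/9833 = 101.70 mireds.
M_out = 101.70 + (+152) = 253.70 mireds.
T_out = 10⁶/253.70 = 3941.7 K → 3950 K.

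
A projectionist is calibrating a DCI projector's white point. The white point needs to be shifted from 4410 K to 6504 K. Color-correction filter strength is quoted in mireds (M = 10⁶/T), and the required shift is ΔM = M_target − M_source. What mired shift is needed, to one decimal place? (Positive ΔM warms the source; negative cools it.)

-73.0 mireds

M_source = 10⁶/4410 = 226.757; M_target = 10⁶/6504 = 153.752.
ΔM = 153.752 − 226.757 = -73.006 → -73.0 mireds, a cooling shift.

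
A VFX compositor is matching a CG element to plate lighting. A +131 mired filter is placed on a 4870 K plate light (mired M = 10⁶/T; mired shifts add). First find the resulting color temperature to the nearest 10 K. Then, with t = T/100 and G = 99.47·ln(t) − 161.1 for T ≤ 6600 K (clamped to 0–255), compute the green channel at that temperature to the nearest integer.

176

M_in = 10⁶/4870 = 205.34; M_out = 205.34 + (+131) = 336.34.
T_out = 10⁶/336.34 = 2973.2 K → 2970 K; t = 29.7.
G = 99.47·ln 29.7 − 161.1 = 99.47·3.3911 − 161.1 = 176.217.
Rounded: 176.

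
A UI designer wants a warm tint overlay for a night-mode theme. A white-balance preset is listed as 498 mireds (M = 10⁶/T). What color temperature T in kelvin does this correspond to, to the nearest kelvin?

2008 K

T = 10⁶ / 498 = 2008.03 K → 2008 K.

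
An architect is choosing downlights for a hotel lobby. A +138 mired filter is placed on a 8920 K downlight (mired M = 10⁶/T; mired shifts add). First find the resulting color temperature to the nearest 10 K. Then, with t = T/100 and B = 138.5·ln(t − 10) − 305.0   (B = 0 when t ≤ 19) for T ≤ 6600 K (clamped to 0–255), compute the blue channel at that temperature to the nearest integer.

166

M_in = 10⁶/8920 = 112.11; M_out = 112.11 + (+138) = 250.11.
T_out = 10⁶/250.11 = 3998.3 K → 4000 K; t = 40.
B = 138.5·ln(40 − 10) − 305.0 = 138.5·ln 30 − 305.0 = 138.5·3.4012 − 305.0 = 166.066.
Rounded: 166.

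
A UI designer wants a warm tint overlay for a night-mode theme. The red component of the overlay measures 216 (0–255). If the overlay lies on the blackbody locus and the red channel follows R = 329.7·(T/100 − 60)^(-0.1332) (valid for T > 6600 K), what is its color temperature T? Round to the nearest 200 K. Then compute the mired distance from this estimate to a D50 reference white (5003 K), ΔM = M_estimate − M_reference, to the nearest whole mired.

-81 mireds

(t − 60)^(-0.1332) = 216/329.7 = 0.65514.
t − 60 = 0.65514^(1/-0.1332) = 0.65514^(-7.508) = 23.926, so t = 83.926.
T = 100·t = 8393 K → 8400 K to the nearest 200 K.
M_estimate = 10⁶/8400 = 119.05; M_reference = 10⁶/5003 = 199.88.
ΔM = 119.05 − 199.88 = -80.83 → -81 mireds.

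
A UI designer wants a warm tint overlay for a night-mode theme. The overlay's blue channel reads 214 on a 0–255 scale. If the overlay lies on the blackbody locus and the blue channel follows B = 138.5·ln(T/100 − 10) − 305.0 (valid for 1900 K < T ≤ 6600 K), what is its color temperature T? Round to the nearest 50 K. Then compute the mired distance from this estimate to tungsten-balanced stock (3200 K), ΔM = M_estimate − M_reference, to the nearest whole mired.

ln(t − 10) = (214 + 305.0) / 138.5 = 3.7473.
t − 10 = e^3.7473 = 42.406, so t = 52.406.
T = 100·t = 5241 K → 5250 K to the nearest 50 K.
M_estimate = 10⁶/5250 = 190.48; M_reference = 10⁶/3200 = 312.50.
ΔM = 190.48 − 312.50 = -122.02 → -122 mireds.

-122 mireds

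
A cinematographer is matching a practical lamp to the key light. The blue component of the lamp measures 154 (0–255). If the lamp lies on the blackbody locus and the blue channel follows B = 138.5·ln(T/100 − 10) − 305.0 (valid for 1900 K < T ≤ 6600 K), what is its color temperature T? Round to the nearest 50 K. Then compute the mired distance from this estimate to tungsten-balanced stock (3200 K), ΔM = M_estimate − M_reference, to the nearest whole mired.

-46 mireds

ln(t − 10) = (154 + 305.0) / 138.5 = 3.3141.
t − 10 = e^3.3141 = 27.497, so t = 37.497.
T = 100·t = 3750 K → 3750 K to the nearest 50 K.
M_estimate = 10⁶/3750 = 266.67; M_reference = 10⁶/3200 = 312.50.
ΔM = 266.67 − 312.50 = -45.83 → -46 mireds.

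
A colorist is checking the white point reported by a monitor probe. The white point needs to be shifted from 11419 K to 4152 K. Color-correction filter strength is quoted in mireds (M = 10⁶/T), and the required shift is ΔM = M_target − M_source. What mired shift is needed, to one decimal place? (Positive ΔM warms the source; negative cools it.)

M_source = 10⁶/11419 = 87.573; M_target = 10⁶/4152 = 240.848.
ΔM = 240.848 − 87.573 = 153.274 → +153.3 mireds, a warming shift.

+153.3 mireds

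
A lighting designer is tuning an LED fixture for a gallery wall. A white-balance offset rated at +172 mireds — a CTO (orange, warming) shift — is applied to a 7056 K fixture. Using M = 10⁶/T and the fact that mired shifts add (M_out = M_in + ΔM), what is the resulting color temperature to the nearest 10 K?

M_in = 10⁶/7056 = 141.72 mireds.
M_out = 141.72 + (+172) = 313.72 mireds.
T_out = 10⁶/313.72 = 3187.5 K → 3190 K.

3190 K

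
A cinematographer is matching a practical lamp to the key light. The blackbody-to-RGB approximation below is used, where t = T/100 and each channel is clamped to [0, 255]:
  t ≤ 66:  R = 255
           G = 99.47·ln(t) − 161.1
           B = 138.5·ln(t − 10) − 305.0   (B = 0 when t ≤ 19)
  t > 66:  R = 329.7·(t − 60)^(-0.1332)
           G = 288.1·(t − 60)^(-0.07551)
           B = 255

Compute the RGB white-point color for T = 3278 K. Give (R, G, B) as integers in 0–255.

(255, 186, 128)

t = 3278/100 = 32.78; the t ≤ 66 branch applies.
R = 255 by definition for t ≤ 66.
G = 99.47·ln 32.78 − 161.1 = 99.47·3.4898 − 161.1 = 186.032.
B = 138.5·ln(32.78 − 10) − 305.0 = 138.5·ln 22.78 − 305.0 = 138.5·3.1259 − 305.0 = 127.935.
Rounded: (255, 186, 128).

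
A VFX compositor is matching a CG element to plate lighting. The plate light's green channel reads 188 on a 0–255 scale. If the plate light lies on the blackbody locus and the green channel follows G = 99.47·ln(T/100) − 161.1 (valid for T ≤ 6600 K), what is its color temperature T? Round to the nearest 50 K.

ln t = (188 + 161.1) / 99.47 = 3.5096.
t = e^3.5096 = 33.435.
T = 100·t = 3343 K → 3350 K to the nearest 50 K.

3350 K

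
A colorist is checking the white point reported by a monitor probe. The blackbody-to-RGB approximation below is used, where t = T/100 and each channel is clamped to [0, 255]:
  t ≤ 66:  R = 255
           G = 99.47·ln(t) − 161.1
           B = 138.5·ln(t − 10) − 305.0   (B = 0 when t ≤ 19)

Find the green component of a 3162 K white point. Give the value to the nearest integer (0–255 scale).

t = 3162/100 = 31.62; the t ≤ 66 branch applies.
G = 99.47·ln 31.62 − 161.1 = 99.47·3.4538 − 161.1 = 182.448.
Rounded: 182.

182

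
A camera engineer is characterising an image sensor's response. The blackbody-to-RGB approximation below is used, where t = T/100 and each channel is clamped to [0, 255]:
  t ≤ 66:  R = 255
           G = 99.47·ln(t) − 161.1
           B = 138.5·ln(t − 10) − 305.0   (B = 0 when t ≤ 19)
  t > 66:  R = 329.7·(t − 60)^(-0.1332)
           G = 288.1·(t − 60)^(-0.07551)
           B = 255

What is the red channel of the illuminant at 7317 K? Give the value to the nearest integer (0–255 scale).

t = 7317/100 = 73.17; the t > 66 branch applies.
R = 329.7·(73.17 − 60)^(-0.1332) = 329.7·13.17^(-0.1332) = 329.7·0.70937 = 233.878.
Rounded: 234.

234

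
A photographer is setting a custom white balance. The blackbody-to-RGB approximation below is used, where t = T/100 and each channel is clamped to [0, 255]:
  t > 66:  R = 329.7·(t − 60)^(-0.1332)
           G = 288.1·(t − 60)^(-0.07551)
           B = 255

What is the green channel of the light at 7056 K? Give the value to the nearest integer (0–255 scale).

t = 7056/100 = 70.56; the t > 66 branch applies.
G = 288.1·(70.56 − 60)^(-0.07551) = 288.1·10.56^(-0.07551) = 288.1·0.83696 = 241.127.
Rounded: 241.

241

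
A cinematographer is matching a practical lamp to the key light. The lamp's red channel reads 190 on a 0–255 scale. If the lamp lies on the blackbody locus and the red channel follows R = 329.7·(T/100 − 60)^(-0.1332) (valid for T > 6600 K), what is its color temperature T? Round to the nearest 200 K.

12200 K

(t − 60)^(-0.1332) = 190/329.7 = 0.57628.
t − 60 = 0.57628^(1/-0.1332) = 0.57628^(-7.508) = 62.667, so t = 122.667.
T = 100·t = 12267 K → 12200 K to the nearest 200 K.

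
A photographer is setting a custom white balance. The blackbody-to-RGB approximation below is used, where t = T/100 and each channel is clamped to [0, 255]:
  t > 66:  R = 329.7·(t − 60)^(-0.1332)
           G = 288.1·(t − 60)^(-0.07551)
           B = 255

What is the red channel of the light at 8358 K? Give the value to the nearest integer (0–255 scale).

t = 8358/100 = 83.58; the t > 66 branch applies.
R = 329.7·(83.58 − 60)^(-0.1332) = 329.7·23.58^(-0.1332) = 329.7·0.65641 = 216.419.
Rounded: 216.

216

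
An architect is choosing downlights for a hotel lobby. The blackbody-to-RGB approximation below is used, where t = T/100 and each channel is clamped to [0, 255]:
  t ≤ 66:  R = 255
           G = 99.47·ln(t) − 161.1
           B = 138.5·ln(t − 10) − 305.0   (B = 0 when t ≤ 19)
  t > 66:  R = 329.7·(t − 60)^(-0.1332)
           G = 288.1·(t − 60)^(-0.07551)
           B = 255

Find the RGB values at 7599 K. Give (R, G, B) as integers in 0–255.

(228, 234, 255)

t = 7599/100 = 75.99; the t > 66 branch applies.
R = 329.7·(75.99 − 60)^(-0.1332) = 329.7·15.99^(-0.1332) = 329.7·0.69127 = 227.912.
G = 288.1·(75.99 − 60)^(-0.07551) = 288.1·15.99^(-0.07551) = 288.1·0.81114 = 233.690.
B = 255 by definition for t > 66.
Rounded: (228, 234, 255).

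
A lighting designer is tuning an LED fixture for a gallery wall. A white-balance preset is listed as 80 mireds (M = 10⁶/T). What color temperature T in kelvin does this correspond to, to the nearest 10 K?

T = 10⁶ / 80 = 12500.00 K → 12500 K.

12500 K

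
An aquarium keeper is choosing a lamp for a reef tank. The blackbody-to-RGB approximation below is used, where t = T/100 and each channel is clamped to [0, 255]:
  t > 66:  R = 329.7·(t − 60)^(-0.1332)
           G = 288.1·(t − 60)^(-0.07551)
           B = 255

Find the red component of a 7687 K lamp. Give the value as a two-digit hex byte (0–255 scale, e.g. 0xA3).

0xE2

t = 7687/100 = 76.87; the t > 66 branch applies.
R = 329.7·(76.87 − 60)^(-0.1332) = 329.7·16.87^(-0.1332) = 329.7·0.68635 = 226.291.
Rounded: 226; in hex, 0xE2.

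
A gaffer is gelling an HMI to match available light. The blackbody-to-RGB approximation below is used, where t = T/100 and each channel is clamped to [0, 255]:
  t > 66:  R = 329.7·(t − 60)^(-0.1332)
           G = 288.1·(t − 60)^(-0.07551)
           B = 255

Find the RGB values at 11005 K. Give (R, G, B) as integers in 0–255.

t = 11005/100 = 110.05; the t > 66 branch applies.
R = 329.7·(110.05 − 60)^(-0.1332) = 329.7·50.05^(-0.1332) = 329.7·0.59380 = 195.775.
G = 288.1·(110.05 − 60)^(-0.07551) = 288.1·50.05^(-0.07551) = 288.1·0.74418 = 214.398.
B = 255 by definition for t > 66.
Rounded: (196, 214, 255).

(196, 214, 255)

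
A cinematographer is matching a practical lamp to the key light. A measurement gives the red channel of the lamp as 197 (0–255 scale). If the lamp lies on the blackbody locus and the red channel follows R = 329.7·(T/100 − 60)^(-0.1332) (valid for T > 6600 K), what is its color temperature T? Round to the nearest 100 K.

10800 K

(t − 60)^(-0.1332) = 197/329.7 = 0.59751.
t − 60 = 0.59751^(1/-0.1332) = 0.59751^(-7.508) = 47.761, so t = 107.761.
T = 100·t = 10776 K → 10800 K to the nearest 100 K.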